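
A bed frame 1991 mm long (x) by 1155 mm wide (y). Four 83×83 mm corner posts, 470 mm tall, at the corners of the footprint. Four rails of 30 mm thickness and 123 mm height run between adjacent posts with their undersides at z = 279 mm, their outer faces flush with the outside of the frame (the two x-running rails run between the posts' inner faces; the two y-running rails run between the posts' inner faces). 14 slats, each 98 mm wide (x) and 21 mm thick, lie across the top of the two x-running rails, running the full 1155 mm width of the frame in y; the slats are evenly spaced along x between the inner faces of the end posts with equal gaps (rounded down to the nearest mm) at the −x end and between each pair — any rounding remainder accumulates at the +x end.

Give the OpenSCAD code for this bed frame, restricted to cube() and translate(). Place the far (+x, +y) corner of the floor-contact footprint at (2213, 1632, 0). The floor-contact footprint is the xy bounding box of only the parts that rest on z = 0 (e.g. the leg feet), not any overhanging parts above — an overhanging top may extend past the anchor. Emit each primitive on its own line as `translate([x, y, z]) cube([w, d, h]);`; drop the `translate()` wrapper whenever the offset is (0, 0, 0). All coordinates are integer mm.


translate([222, 477, 0]) cube([83, 83, 470]);
translate([222, 1549, 0]) cube([83, 83, 470]);
translate([2130, 477, 0]) cube([83, 83, 470]);
translate([2130, 1549, 0]) cube([83, 83, 470]);
translate([305, 477, 279]) cube([1825, 30, 123]);
translate([305, 1602, 279]) cube([1825, 30, 123]);
translate([222, 560, 279]) cube([30, 989, 123]);
translate([2183, 560, 279]) cube([30, 989, 123]);
translate([335, 477, 402]) cube([98, 1155, 21]);
translate([463, 477, 402]) cube([98, 1155, 21]);
translate([591, 477, 402]) cube([98, 1155, 21]);
translate([719, 477, 402]) cube([98, 1155, 21]);
translate([847, 477, 402]) cube([98, 1155, 21]);
translate([975, 477, 402]) cube([98, 1155, 21]);
translate([1103, 477, 402]) cube([98, 1155, 21]);
translate([1231, 477, 402]) cube([98, 1155, 21]);
translate([1359, 477, 402]) cube([98, 1155, 21]);
translate([1487, 477, 402]) cube([98, 1155, 21]);
translate([1615, 477, 402]) cube([98, 1155, 21]);
translate([1743, 477, 402]) cube([98, 1155, 21]);
translate([1871, 477, 402]) cube([98, 1155, 21]);
translate([1999, 477, 402]) cube([98, 1155, 21]);


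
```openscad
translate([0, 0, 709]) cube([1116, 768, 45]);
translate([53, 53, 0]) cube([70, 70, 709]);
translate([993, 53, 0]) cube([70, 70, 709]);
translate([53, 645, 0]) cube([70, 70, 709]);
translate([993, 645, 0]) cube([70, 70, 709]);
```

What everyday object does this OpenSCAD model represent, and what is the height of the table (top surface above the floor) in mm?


A table. The table height is 754 mm.

A 1116×768×45 slab sits at z = 709 on four 70 mm square posts — a table. The top surface is at 709 + 45 = 754 mm.


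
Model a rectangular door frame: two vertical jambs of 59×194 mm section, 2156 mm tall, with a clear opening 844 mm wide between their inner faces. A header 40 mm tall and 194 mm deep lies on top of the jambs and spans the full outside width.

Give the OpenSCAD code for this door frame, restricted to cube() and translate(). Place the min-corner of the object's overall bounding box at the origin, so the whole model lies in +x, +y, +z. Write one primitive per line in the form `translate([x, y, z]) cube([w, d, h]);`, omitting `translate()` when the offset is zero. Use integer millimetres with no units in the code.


cube([59, 194, 2156]);
translate([903, 0, 0]) cube([59, 194, 2156]);
translate([0, 0, 2156]) cube([962, 194, 40]);


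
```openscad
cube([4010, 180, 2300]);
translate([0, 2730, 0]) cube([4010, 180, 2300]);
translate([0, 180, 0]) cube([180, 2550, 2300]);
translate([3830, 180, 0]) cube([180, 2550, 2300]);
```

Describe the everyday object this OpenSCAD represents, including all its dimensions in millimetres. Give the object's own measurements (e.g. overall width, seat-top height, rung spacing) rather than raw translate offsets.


The wall frame of a small rectangular building: four walls, each 2300 mm tall and 180 mm thick, enclosing a footprint 4010 mm (x) by 2910 mm (y) outside-to-outside, with no floor or roof. The front and back walls (the −y and +y sides) span the full width; the two side walls fit between them.


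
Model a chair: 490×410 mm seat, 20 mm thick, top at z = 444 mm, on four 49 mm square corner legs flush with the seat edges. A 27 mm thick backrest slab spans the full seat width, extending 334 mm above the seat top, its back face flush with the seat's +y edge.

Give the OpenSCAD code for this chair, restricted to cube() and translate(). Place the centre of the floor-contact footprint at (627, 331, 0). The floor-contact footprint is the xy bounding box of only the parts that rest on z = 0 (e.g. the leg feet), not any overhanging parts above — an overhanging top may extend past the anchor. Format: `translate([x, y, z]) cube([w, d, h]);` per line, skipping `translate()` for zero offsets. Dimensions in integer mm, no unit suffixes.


translate([382, 126, 424]) cube([490, 410, 20]);
translate([382, 126, 0]) cube([49, 49, 424]);
translate([823, 126, 0]) cube([49, 49, 424]);
translate([382, 487, 0]) cube([49, 49, 424]);
translate([823, 487, 0]) cube([49, 49, 424]);
translate([382, 509, 444]) cube([490, 27, 334]);


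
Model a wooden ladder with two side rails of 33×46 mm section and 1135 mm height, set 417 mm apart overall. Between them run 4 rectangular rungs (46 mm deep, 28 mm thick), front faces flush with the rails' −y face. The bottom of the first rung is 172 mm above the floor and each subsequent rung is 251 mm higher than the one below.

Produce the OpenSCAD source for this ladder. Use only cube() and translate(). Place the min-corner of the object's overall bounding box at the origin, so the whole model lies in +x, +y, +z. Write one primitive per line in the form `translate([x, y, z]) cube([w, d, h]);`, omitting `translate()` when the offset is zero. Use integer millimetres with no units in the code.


cube([33, 46, 1135]);
translate([384, 0, 0]) cube([33, 46, 1135]);
translate([33, 0, 172]) cube([351, 46, 28]);
translate([33, 0, 423]) cube([351, 46, 28]);
translate([33, 0, 674]) cube([351, 46, 28]);
translate([33, 0, 925]) cube([351, 46, 28]);


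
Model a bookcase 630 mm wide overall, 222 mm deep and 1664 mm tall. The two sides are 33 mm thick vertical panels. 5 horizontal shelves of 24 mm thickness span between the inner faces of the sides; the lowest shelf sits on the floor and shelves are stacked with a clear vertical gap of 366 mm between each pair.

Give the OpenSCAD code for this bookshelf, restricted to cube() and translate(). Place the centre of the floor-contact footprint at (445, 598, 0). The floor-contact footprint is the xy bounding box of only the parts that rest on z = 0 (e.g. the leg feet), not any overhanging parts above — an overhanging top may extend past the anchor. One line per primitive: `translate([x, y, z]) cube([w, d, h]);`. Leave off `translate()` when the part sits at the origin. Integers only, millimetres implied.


translate([130, 487, 0]) cube([33, 222, 1664]);
translate([727, 487, 0]) cube([33, 222, 1664]);
translate([163, 487, 0]) cube([564, 222, 24]);
translate([163, 487, 390]) cube([564, 222, 24]);
translate([163, 487, 780]) cube([564, 222, 24]);
translate([163, 487, 1170]) cube([564, 222, 24]);
translate([163, 487, 1560]) cube([564, 222, 24]);


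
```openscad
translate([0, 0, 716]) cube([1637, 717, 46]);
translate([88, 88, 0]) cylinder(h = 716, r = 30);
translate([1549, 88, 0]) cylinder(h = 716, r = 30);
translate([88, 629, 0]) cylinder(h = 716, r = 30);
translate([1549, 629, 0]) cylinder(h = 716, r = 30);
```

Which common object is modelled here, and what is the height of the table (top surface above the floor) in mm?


A table. The table height is 762 mm.

A 1637×717×46 slab sits at z = 716 on four Ø60 mm round legs — a table. The top surface is at 716 + 46 = 762 mm.


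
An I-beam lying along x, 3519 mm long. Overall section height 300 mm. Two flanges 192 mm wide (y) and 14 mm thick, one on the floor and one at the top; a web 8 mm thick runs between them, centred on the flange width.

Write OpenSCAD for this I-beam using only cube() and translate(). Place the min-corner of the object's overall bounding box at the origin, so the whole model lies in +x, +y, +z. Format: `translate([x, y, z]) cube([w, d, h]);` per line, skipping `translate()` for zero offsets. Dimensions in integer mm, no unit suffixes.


cube([3519, 192, 14]);
translate([0, 92, 14]) cube([3519, 8, 272]);
translate([0, 0, 286]) cube([3519, 192, 14]);


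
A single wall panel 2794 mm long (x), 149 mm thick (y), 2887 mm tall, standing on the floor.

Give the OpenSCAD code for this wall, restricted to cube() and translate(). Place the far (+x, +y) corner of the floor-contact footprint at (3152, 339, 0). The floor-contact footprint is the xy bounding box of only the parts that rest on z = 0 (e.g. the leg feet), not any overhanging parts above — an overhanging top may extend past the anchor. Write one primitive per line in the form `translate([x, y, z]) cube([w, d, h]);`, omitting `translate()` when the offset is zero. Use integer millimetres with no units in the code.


translate([358, 190, 0]) cube([2794, 149, 2887]);


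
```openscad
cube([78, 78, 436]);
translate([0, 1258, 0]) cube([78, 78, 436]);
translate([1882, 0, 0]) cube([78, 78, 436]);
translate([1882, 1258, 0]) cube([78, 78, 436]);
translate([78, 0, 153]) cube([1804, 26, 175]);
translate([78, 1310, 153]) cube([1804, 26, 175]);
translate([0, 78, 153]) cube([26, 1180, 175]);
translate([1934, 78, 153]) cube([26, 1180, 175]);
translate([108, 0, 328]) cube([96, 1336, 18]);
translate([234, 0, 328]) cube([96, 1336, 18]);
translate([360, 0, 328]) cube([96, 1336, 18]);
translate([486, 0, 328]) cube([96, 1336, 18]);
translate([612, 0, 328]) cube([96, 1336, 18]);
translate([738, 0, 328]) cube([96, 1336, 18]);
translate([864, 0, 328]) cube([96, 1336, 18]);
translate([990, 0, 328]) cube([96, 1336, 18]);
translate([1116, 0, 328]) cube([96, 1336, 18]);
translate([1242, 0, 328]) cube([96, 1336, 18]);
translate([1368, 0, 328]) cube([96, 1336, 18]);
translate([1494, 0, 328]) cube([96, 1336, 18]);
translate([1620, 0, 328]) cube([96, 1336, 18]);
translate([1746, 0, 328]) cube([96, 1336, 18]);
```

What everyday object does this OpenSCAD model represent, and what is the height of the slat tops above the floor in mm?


A bed frame. The slat-top height is 346 mm.

Four posts, four rails, and a row of slats — a bed frame. Slats sit on the rails at z = 153 + 175 = 328; with slat thickness 18, the top is 346 mm.


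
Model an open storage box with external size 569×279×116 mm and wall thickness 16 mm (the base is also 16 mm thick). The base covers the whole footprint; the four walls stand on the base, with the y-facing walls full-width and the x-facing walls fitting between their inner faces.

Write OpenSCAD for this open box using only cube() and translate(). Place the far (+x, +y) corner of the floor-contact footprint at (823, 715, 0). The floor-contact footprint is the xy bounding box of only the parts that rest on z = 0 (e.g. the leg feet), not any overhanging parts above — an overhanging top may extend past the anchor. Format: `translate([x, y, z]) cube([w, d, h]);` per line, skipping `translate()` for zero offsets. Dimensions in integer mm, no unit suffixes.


translate([254, 436, 0]) cube([569, 279, 16]);
translate([254, 436, 16]) cube([569, 16, 100]);
translate([254, 699, 16]) cube([569, 16, 100]);
translate([254, 452, 16]) cube([16, 247, 100]);
translate([807, 452, 16]) cube([16, 247, 100]);


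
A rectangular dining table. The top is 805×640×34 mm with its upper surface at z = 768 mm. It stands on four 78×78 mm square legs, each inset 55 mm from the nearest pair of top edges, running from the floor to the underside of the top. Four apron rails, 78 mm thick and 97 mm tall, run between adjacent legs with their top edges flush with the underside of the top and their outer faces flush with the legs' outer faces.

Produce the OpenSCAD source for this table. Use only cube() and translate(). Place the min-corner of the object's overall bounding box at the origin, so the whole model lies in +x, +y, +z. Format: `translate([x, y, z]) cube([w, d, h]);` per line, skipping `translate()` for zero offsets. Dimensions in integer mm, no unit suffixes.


translate([0, 0, 734]) cube([805, 640, 34]);
translate([55, 55, 0]) cube([78, 78, 734]);
translate([672, 55, 0]) cube([78, 78, 734]);
translate([55, 507, 0]) cube([78, 78, 734]);
translate([672, 507, 0]) cube([78, 78, 734]);
translate([133, 55, 637]) cube([539, 78, 97]);
translate([133, 507, 637]) cube([539, 78, 97]);
translate([55, 133, 637]) cube([78, 374, 97]);
translate([672, 133, 637]) cube([78, 374, 97]);


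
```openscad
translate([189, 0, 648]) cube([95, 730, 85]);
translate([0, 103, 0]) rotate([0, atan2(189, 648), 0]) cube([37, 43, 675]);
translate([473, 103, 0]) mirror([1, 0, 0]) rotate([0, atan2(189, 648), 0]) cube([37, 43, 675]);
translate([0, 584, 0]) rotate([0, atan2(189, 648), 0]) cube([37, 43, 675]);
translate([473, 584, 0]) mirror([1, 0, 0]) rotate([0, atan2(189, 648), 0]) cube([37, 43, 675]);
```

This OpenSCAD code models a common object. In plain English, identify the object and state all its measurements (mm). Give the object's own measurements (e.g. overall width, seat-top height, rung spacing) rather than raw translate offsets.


A sawhorse. A 95×730×85 mm beam (x, y, z) sits on two A-frame leg pairs. Each pair is two raked legs of 37×43 mm section (43 mm along y) splaying symmetrically in x. Each leg rises 648 mm vertically over 189 mm of horizontal reach and is 675 mm long along its own axis. Every leg's outer bottom edge rests on the floor and its outer top edge meets a bottom edge of the beam — the left legs (tilting toward +x) meet the beam's −x bottom edge, the right legs (their mirror images, tilting toward −x) meet its +x bottom edge — so the leg tops tuck under the beam, the beam's underside is 648 mm above the floor, and the feet are 473 mm apart outside-to-outside with the beam centred between them. The two leg pairs are set in 103 mm from either end of the beam.


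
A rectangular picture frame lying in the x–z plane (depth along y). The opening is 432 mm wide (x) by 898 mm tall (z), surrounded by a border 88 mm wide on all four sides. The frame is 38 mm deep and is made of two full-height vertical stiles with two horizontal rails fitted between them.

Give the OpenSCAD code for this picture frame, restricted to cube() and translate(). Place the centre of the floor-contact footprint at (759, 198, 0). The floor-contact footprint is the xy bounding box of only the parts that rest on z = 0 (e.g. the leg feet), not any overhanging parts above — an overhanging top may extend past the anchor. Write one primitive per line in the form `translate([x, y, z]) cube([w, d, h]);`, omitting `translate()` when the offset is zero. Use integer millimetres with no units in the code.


translate([455, 179, 0]) cube([88, 38, 1074]);
translate([975, 179, 0]) cube([88, 38, 1074]);
translate([543, 179, 0]) cube([432, 38, 88]);
translate([543, 179, 986]) cube([432, 38, 88]);


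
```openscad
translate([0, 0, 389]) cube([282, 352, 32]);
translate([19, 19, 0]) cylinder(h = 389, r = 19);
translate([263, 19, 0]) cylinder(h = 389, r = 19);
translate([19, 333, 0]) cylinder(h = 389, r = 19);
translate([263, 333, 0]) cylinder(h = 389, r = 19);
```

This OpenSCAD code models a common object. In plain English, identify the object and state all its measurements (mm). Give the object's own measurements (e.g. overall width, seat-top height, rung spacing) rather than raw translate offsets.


A simple wooden stool: a rectangular seat 282 mm (x) by 352 mm (y), 32 mm thick, top face at z = 421 mm, on four round legs, each 38 mm in diameter. The legs rest on z = 0, each leg's axis is inset half a diameter from the nearest pair of seat edges (so the leg's bounding box is flush with the corner).


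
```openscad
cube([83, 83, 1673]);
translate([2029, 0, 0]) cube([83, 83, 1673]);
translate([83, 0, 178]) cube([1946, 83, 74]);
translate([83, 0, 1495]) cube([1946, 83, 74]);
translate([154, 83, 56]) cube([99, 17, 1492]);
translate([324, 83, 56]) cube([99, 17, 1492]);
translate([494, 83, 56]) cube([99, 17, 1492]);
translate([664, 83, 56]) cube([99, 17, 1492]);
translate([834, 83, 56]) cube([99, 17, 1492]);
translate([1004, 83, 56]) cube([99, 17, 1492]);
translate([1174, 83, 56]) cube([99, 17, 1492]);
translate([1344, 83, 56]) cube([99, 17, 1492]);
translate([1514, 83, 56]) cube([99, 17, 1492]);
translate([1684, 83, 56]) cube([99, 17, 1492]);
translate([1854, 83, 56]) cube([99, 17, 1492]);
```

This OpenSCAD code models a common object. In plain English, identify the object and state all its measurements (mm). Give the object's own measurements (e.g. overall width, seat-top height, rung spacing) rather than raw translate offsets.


A fence section. Two 83×83 mm posts, 1673 mm tall, stand on the floor with a clear span of 1946 mm between their inner faces. Two horizontal rails of 83×74 mm section span the gap between the posts with their undersides at z = 178 mm and z = 1495 mm, flush with the posts' −y face. 11 pickets, each 99 mm wide, 17 mm thick and 1492 mm tall, are fixed to the +y face of the rails with their bottoms at z = 56 mm, spaced across the span with a 71 mm gap after the −x post and between neighbouring pickets, with 76 mm left before the +x post.


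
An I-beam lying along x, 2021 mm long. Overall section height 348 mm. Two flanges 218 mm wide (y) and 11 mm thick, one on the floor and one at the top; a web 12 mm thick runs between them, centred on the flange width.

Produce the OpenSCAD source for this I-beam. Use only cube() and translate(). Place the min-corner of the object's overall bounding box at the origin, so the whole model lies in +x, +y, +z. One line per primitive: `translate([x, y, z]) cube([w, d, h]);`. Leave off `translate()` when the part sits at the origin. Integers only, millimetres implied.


cube([2021, 218, 11]);
translate([0, 103, 11]) cube([2021, 12, 326]);
translate([0, 0, 337]) cube([2021, 218, 11]);


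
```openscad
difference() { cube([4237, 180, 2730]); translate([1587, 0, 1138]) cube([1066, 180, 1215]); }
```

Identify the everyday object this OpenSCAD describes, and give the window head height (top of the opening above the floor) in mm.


A wall with a window opening. The window head height is 2353 mm.

A wall with a rectangular opening subtracted — a window. Sill at z = 1138, opening 1215 mm tall, so the head is at 1138 + 1215 = 2353 mm.


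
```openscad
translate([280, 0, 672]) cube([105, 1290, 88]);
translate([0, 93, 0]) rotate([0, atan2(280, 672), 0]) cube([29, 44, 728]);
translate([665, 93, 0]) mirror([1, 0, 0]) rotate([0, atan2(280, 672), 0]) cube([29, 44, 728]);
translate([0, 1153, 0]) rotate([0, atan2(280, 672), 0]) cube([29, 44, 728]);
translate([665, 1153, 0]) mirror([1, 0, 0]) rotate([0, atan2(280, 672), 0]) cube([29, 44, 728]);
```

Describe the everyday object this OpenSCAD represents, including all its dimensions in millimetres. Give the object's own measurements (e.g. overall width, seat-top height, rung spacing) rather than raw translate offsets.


A sawhorse. A 105×1290×88 mm beam (x, y, z) sits on two A-frame leg pairs. Each pair is two raked legs of 29×44 mm section (44 mm along y) splaying symmetrically in x. Each leg rises 672 mm vertically over 280 mm of horizontal reach and is 728 mm long along its own axis. Every leg's outer bottom edge rests on the floor and its outer top edge meets a bottom edge of the beam — the left legs (tilting toward +x) meet the beam's −x bottom edge, the right legs (their mirror images, tilting toward −x) meet its +x bottom edge — so the leg tops tuck under the beam, the beam's underside is 672 mm above the floor, and the feet are 665 mm apart outside-to-outside with the beam centred between them. The two leg pairs are set in 93 mm from either end of the beam.


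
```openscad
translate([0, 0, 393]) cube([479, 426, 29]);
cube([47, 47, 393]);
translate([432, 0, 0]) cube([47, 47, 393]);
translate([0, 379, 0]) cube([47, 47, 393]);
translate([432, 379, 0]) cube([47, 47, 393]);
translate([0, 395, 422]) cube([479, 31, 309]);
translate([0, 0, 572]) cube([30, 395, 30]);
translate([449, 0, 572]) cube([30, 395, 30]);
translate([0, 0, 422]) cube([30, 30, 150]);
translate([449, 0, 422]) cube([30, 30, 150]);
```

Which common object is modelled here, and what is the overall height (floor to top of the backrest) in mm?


A chair. The overall height is 731 mm.

A slab on four corner posts with a tall panel at the back — a chair. The seat slab sits at z = 393 with thickness 29, and the 309 mm backrest starts at the seat top, so the overall height is 393 + 29 + 309 = 731 mm.


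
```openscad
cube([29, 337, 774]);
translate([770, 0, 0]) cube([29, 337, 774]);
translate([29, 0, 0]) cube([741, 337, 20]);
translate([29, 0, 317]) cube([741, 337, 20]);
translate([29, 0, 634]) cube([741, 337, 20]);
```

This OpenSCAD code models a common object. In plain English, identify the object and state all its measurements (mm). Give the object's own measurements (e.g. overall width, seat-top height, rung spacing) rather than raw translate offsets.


An open bookshelf. Two side panels, each 29 mm thick, 337 mm deep and 774 mm tall, stand 799 mm apart (outside-to-outside). Between them sit 3 shelves, each 20 mm thick and 337 mm deep, spanning the full gap between the sides. The bottom shelf rests on the floor (its underside at z = 0) and the clear gap between one shelf's top and the next shelf's underside is 297 mm.


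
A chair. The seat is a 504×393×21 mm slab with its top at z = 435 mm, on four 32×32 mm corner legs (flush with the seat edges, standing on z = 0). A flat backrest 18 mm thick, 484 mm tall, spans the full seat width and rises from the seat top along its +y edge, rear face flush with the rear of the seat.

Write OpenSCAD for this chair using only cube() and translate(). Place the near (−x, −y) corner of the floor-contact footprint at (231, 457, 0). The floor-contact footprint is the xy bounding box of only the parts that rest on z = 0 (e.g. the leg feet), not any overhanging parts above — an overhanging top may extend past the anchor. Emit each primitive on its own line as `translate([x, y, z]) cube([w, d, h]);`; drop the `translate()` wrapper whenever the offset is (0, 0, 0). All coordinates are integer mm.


// leg_h = 435 - 21 = 414
translate([231, 457, 414]) cube([504, 393, 21]);
translate([231, 457, 0]) cube([32, 32, 414]);
translate([703, 457, 0]) cube([32, 32, 414]);
translate([231, 818, 0]) cube([32, 32, 414]);
translate([703, 818, 0]) cube([32, 32, 414]);
translate([231, 832, 435]) cube([504, 18, 484]);


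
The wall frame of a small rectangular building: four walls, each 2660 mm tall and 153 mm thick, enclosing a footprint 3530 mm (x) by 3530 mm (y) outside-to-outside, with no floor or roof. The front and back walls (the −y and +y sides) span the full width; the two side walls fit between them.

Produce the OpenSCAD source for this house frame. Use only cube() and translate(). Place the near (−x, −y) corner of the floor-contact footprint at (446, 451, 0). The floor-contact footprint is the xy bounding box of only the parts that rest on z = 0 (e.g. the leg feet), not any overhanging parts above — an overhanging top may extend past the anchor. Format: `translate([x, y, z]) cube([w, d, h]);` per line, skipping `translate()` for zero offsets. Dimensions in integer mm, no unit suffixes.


translate([446, 451, 0]) cube([3530, 153, 2660]);
translate([446, 3828, 0]) cube([3530, 153, 2660]);
translate([446, 604, 0]) cube([153, 3224, 2660]);
translate([3823, 604, 0]) cube([153, 3224, 2660]);


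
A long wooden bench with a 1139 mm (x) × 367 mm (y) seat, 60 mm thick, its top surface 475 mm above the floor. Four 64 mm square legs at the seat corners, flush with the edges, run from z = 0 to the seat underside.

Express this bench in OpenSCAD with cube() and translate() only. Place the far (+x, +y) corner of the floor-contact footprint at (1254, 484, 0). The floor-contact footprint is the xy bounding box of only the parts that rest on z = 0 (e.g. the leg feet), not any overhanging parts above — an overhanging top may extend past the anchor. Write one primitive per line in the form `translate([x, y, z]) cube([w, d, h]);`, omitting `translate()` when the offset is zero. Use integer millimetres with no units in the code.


translate([115, 117, 415]) cube([1139, 367, 60]);
translate([115, 117, 0]) cube([64, 64, 415]);
translate([115, 420, 0]) cube([64, 64, 415]);
translate([1190, 117, 0]) cube([64, 64, 415]);
translate([1190, 420, 0]) cube([64, 64, 415]);


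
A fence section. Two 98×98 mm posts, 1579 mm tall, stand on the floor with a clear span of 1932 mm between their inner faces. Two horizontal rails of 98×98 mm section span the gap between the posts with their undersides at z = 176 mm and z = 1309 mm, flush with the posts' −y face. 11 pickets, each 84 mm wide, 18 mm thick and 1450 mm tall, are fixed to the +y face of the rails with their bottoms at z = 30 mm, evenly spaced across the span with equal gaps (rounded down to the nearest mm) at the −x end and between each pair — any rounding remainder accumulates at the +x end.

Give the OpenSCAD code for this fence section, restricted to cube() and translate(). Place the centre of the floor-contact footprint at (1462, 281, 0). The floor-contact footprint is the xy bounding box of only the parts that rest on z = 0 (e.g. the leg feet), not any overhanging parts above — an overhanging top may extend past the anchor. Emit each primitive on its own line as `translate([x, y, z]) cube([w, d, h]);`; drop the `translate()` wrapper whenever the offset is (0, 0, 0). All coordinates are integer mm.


translate([398, 232, 0]) cube([98, 98, 1579]);
translate([2428, 232, 0]) cube([98, 98, 1579]);
translate([496, 232, 176]) cube([1932, 98, 98]);
translate([496, 232, 1309]) cube([1932, 98, 98]);
translate([580, 330, 30]) cube([84, 18, 1450]);
translate([748, 330, 30]) cube([84, 18, 1450]);
translate([916, 330, 30]) cube([84, 18, 1450]);
translate([1084, 330, 30]) cube([84, 18, 1450]);
translate([1252, 330, 30]) cube([84, 18, 1450]);
translate([1420, 330, 30]) cube([84, 18, 1450]);
translate([1588, 330, 30]) cube([84, 18, 1450]);
translate([1756, 330, 30]) cube([84, 18, 1450]);
translate([1924, 330, 30]) cube([84, 18, 1450]);
translate([2092, 330, 30]) cube([84, 18, 1450]);
translate([2260, 330, 30]) cube([84, 18, 1450]);


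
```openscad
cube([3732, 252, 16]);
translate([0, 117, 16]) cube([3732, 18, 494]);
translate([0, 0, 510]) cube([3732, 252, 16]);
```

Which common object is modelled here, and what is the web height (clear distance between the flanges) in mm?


An I-beam. The web height is 494 mm.

Two wide flanges with a thin centred web — an I-beam. Overall 526 mm minus two 16 mm flanges gives a web of 526 − 2·16 = 494 mm.


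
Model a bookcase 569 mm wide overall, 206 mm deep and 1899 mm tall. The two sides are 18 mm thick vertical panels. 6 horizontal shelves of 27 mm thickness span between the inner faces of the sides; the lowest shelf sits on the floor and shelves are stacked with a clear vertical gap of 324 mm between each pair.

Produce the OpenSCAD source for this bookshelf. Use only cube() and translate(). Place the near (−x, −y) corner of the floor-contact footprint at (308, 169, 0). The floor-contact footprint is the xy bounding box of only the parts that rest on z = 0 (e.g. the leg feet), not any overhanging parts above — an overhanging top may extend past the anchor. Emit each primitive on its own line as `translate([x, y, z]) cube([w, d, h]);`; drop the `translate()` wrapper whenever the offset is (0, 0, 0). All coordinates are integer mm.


translate([308, 169, 0]) cube([18, 206, 1899]);
translate([859, 169, 0]) cube([18, 206, 1899]);
translate([326, 169, 0]) cube([533, 206, 27]);
translate([326, 169, 351]) cube([533, 206, 27]);
translate([326, 169, 702]) cube([533, 206, 27]);
translate([326, 169, 1053]) cube([533, 206, 27]);
translate([326, 169, 1404]) cube([533, 206, 27]);
translate([326, 169, 1755]) cube([533, 206, 27]);


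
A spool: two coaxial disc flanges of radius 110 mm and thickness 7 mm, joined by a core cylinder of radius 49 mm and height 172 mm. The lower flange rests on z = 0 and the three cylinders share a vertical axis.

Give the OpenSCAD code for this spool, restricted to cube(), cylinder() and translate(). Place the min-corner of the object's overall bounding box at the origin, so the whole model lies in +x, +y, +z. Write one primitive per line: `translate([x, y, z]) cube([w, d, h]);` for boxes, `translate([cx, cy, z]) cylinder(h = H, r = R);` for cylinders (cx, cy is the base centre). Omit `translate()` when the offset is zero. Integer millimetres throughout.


translate([110, 110, 0]) cylinder(h = 7, r = 110);
translate([110, 110, 7]) cylinder(h = 172, r = 49);
translate([110, 110, 179]) cylinder(h = 7, r = 110);


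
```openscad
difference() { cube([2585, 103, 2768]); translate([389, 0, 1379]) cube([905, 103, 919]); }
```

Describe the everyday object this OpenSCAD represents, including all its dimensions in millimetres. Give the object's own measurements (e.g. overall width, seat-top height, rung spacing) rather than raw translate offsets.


A wall 2585 mm long (x), 103 mm thick (y), 2768 mm tall, with a rectangular window opening cut through it. The opening is 905 mm wide and 919 mm tall; its sill is at z = 1379 mm and its near (−x) edge is 389 mm from the wall's −x end. The opening passes through the full wall thickness.


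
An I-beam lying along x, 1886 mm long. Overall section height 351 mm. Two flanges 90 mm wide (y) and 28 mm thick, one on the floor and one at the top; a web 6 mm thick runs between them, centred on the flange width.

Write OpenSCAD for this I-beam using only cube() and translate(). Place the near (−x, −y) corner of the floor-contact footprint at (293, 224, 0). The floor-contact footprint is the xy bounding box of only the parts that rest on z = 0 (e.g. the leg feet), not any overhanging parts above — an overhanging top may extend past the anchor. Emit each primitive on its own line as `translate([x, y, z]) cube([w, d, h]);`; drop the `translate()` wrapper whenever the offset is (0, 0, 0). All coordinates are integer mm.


translate([293, 224, 0]) cube([1886, 90, 28]);
translate([293, 266, 28]) cube([1886, 6, 295]);
translate([293, 224, 323]) cube([1886, 90, 28]);


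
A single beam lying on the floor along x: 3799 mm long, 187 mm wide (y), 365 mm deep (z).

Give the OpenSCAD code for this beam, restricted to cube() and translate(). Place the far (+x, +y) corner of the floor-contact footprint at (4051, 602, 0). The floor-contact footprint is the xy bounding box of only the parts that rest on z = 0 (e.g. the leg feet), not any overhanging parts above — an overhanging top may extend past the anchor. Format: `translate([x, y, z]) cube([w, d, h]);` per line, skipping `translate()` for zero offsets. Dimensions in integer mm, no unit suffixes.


translate([252, 415, 0]) cube([3799, 187, 365]);


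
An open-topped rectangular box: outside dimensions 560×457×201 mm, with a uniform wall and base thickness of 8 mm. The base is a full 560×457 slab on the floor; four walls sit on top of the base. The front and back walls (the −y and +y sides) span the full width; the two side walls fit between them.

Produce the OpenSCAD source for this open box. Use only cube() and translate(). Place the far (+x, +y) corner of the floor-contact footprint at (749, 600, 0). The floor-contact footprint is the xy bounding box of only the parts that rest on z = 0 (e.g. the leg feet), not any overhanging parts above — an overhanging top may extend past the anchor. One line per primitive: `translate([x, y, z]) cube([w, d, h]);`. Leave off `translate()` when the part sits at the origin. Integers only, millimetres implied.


translate([189, 143, 0]) cube([560, 457, 8]);
translate([189, 143, 8]) cube([560, 8, 193]);
translate([189, 592, 8]) cube([560, 8, 193]);
translate([189, 151, 8]) cube([8, 441, 193]);
translate([741, 151, 8]) cube([8, 441, 193]);


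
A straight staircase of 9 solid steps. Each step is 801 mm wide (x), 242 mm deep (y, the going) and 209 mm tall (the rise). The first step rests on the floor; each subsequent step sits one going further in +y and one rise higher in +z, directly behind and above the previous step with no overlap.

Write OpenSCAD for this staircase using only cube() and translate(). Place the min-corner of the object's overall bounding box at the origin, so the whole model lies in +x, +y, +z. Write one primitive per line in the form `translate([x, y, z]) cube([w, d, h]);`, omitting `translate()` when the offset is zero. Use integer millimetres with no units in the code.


cube([801, 242, 209]);
translate([0, 242, 209]) cube([801, 242, 209]);
translate([0, 484, 418]) cube([801, 242, 209]);
translate([0, 726, 627]) cube([801, 242, 209]);
translate([0, 968, 836]) cube([801, 242, 209]);
translate([0, 1210, 1045]) cube([801, 242, 209]);
translate([0, 1452, 1254]) cube([801, 242, 209]);
translate([0, 1694, 1463]) cube([801, 242, 209]);
translate([0, 1936, 1672]) cube([801, 242, 209]);


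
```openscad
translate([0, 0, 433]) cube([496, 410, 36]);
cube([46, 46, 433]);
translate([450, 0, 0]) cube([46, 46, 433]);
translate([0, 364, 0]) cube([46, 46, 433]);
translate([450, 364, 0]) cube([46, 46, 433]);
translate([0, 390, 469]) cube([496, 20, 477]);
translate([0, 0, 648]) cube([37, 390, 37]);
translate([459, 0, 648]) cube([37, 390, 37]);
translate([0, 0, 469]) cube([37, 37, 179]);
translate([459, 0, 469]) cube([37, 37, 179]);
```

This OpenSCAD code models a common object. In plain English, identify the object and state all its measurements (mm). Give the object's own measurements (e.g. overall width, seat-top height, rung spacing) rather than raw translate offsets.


A chair. The seat is a 496×410×36 mm slab with its top at z = 469 mm, on four 46×46 mm corner legs (flush with the seat edges, standing on z = 0). A flat backrest 20 mm thick, 477 mm tall, spans the full seat width and rises from the seat top along its +y edge, rear face flush with the rear of the seat. Two armrests of 37×37 mm section run along each side from the seat's front edge to the front of the backrest, top faces 216 mm above the seat top and outer faces flush with the seat's x-edges; a 37×37 mm post under the front of each armrest stands on the seat at the front corner.


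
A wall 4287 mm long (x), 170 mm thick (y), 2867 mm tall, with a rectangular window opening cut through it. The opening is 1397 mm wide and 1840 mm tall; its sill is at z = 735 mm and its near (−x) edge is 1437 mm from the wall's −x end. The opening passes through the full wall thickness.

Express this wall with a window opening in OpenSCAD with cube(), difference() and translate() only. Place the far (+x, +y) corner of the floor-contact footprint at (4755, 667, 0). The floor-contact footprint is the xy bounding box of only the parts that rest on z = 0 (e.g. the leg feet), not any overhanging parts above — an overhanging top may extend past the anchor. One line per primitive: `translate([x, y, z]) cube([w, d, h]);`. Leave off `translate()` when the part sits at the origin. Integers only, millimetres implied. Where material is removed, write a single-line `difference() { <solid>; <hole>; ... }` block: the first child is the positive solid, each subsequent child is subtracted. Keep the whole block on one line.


difference() { translate([468, 497, 0]) cube([4287, 170, 2867]); translate([1905, 497, 735]) cube([1397, 170, 1840]); }


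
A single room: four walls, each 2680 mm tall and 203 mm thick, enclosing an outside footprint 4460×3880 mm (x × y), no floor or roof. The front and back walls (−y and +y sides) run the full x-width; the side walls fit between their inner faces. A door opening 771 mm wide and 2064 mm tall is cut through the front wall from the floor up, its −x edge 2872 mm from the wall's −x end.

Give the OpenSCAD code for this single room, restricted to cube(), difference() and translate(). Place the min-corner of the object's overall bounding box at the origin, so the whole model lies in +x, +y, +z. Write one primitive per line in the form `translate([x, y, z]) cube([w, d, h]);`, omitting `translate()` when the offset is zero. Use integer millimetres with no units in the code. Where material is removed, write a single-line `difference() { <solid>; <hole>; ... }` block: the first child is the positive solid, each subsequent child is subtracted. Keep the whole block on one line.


difference() { cube([4460, 203, 2680]); translate([2872, 0, 0]) cube([771, 203, 2064]); }
translate([0, 3677, 0]) cube([4460, 203, 2680]);
translate([0, 203, 0]) cube([203, 3474, 2680]);
translate([4257, 203, 0]) cube([203, 3474, 2680]);


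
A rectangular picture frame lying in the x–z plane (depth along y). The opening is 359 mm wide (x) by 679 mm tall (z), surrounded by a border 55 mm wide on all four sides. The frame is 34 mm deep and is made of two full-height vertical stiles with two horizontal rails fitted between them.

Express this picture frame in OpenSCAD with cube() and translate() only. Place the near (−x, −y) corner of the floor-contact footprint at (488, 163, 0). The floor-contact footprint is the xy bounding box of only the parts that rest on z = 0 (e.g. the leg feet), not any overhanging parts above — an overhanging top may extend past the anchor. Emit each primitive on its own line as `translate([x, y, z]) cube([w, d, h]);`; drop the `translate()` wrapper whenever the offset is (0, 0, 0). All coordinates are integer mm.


translate([488, 163, 0]) cube([55, 34, 789]);
translate([902, 163, 0]) cube([55, 34, 789]);
translate([543, 163, 0]) cube([359, 34, 55]);
translate([543, 163, 734]) cube([359, 34, 55]);


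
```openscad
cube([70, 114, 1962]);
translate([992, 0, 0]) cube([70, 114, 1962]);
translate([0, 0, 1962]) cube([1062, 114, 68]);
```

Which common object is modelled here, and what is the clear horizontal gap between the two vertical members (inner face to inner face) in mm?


A door frame. The clear opening width is 922 mm.

Two 1962 mm tall posts with a header on top — a door frame. The left jamb is 70 mm wide at x = 0; the right jamb starts at x = 992. The clear opening is 992 − 70 = 922 mm.


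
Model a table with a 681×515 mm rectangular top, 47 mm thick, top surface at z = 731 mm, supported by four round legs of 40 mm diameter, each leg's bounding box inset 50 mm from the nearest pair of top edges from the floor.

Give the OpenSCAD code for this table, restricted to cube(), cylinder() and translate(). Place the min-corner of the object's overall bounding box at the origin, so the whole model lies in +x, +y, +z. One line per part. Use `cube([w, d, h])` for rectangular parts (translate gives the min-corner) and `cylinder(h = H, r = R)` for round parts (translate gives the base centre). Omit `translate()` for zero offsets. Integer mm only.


translate([0, 0, 684]) cube([681, 515, 47]);
translate([70, 70, 0]) cylinder(h = 684, r = 20);
translate([611, 70, 0]) cylinder(h = 684, r = 20);
translate([70, 445, 0]) cylinder(h = 684, r = 20);
translate([611, 445, 0]) cylinder(h = 684, r = 20);


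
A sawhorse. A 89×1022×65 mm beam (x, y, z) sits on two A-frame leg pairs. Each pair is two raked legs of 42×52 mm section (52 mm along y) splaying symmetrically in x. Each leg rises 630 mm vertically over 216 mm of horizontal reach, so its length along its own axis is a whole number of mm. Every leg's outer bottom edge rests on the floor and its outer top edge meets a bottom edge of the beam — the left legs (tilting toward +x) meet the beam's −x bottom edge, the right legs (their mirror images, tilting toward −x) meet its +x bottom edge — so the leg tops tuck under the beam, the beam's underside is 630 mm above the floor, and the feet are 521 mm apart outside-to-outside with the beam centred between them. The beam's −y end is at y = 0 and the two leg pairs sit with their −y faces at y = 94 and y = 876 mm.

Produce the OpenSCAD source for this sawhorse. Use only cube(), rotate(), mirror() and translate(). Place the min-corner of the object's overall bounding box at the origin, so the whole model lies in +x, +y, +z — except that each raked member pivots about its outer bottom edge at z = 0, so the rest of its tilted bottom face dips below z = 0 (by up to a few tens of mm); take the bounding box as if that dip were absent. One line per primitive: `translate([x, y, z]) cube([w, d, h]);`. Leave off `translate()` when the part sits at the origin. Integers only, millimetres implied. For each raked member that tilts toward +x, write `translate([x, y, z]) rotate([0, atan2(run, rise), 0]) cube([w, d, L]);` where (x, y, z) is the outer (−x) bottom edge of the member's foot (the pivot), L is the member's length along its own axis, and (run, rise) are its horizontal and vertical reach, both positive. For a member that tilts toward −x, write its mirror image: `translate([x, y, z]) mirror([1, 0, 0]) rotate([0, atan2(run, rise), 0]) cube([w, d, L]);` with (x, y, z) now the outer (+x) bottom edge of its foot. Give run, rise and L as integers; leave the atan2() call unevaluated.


// leg length = √(216² + 630²) = 666
// right-leg outer foot x = 2·216 + 89 = 521
// beam min-corner = (216, 0, 630)
translate([216, 0, 630]) cube([89, 1022, 65]);
translate([0, 94, 0]) rotate([0, atan2(216, 630), 0]) cube([42, 52, 666]);
translate([521, 94, 0]) mirror([1, 0, 0]) rotate([0, atan2(216, 630), 0]) cube([42, 52, 666]);
translate([0, 876, 0]) rotate([0, atan2(216, 630), 0]) cube([42, 52, 666]);
translate([521, 876, 0]) mirror([1, 0, 0]) rotate([0, atan2(216, 630), 0]) cube([42, 52, 666]);
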